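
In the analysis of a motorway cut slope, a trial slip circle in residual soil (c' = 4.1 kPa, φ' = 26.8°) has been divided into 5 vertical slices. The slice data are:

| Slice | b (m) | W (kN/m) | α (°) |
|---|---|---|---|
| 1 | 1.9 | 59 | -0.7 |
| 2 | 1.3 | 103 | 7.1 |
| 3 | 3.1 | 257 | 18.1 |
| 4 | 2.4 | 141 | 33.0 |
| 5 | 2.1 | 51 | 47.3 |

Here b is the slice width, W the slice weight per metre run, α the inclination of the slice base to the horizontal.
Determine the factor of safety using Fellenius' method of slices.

Ordinary method of slices: FS = Σ[c'·Δl_i + (W_i cosα_i)·tanφ'] / Σ W_i sinα_i, with Δl_i = b_i / cosα_i.
Slice 1: Δl = 1.9/cos(-0.7°) = 1.900 m; N'_1 = 59·cos(-0.7°) = 59.0; c'Δl = 7.79; W sinα = -0.7
Slice 2: Δl = 1.3/cos7.1° = 1.310 m; N'_2 = 103·cos7.1° = 102.2; c'Δl = 5.37; W sinα = 12.7
Slice 3: Δl = 3.1/cos18.1° = 3.261 m; N'_3 = 257·cos18.1° = 244.3; c'Δl = 13.37; W sinα = 79.8
Slice 4: Δl = 2.4/cos33.0° = 2.862 m; N'_4 = 141·cos33.0° = 118.3; c'Δl = 11.73; W sinα = 76.8
Slice 5: Δl = 2.1/cos47.3° = 3.097 m; N'_5 = 51·cos47.3° = 34.6; c'Δl = 12.70; W sinα = 37.5
Σc'Δl = 51.0 kN/m; ΣN' = 558.3 kN/m; ΣW sinα = 206.1 kN/m
Resisting = 51.0 + 558.3·tan26.8° = 51.0 + 282.0 = 333.0 kN/m
FS = 333.0 / 206.1 = 1.615

FS = 1.62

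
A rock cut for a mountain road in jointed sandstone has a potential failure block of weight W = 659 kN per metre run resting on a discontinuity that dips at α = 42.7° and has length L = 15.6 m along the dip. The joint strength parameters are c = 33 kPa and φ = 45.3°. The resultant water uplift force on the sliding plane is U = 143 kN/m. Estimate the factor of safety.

Resolving the block weight along and normal to the plane and applying the Mohr–Coulomb strength on the joint:
N' = W cosα − U = 659·cos42.7° − 143 = 341.3 kN/m
Driving force T = W sinα = 659·sin42.7° = 446.9 kN/m
Resisting force R = c·L + N'·tanφ = 33·15.6 + 341.3·tan45.3° = 514.8 + 344.9 = 859.7 kN/m
FS = R / T = 859.7 / 446.9 = 1.924

FS = 1.92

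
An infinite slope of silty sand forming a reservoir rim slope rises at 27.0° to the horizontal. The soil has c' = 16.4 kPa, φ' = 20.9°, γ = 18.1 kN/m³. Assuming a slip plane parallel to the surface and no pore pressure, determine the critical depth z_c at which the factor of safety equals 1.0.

z_c = 8.94 m

Setting FS = 1.00 in FS = [c' + γz cos²β tanφ'] / [γz sinβ cosβ] and solving for z:
z = c' / [γ cosβ (FS·sinβ − cosβ·tanφ')]
  = 16.4 / [18.1·cos27.0°·(1.00·sin27.0° − cos27.0°·tan20.9°)]
  = 16.4 / [18.1·0.8910·(1.00·0.4540 − 0.8910·0.3819)]
  = 16.4 / 1.8344 = 8.940 m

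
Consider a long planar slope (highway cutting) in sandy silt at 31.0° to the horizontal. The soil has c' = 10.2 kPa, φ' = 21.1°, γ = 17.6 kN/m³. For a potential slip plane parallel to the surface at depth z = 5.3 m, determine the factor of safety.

For an infinite slope with a slip plane parallel to the surface (no pore pressure): FS = [c' + γz cos²β tanφ'] / [γz sinβ cosβ].
γz = 17.6·5.3 = 93.28 kN/m²
Numerator = 10.2 + 93.28·cos²31.0°·tan21.1° = 10.2 + 93.28·0.7347·0.3859 = 36.646 kPa
Denominator = 93.28·sin31.0°·cos31.0° = 93.28·0.5150·0.8572 = 41.181 kPa
FS = 36.646 / 41.181 = 0.890

FS = 0.89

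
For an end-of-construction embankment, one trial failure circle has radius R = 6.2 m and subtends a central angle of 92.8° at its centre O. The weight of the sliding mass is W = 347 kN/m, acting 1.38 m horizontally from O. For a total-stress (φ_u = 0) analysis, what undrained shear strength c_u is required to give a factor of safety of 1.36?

FS = c_u·L_a·R / (W·d), so c_u = FS·W·d / (L_a·R).
Arc length L_a = R·θ = 6.2·(92.8°·π/180) = 6.2·1.6197 = 10.04 m
c_u = 1.36·347·1.38 / (10.04·6.2) = 651.2 / 62.26 = 10.46 kPa

c_u = 10.5 kPa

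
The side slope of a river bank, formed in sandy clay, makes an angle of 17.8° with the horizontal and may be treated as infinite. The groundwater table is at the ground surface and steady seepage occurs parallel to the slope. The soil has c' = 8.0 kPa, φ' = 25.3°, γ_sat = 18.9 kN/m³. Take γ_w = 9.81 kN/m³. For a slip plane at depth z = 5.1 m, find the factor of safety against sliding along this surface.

With seepage parallel to the slope and the water table at the surface, the effective normal stress on the slip plane uses the buoyant unit weight γ' = γ_sat − γ_w while the driving shear stress uses γ_sat:
FS = [c' + γ' z cos²β tanφ'] / [γ_sat z sinβ cosβ]
γ' = 18.9 − 9.81 = 9.09 kN/m³
Numerator = 8.0 + 9.09·5.1·cos²17.8°·tan25.3° = 8.0 + 9.09·5.1·0.9066·0.4727 = 27.866 kPa
Denominator = 18.9·5.1·sin17.8°·cos17.8° = 18.9·5.1·0.3057·0.9521 = 28.055 kPa
FS = 27.866 / 28.055 = 0.993

FS = 0.99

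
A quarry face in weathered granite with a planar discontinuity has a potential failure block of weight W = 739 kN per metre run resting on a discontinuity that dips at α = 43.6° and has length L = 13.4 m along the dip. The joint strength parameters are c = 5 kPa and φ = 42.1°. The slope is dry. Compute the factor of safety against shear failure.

Resolving the block weight along and normal to the plane and applying the Mohr–Coulomb strength on the joint:
N' = W cosα = 739·cos43.6° = 535.2 kN/m
Driving force T = W sinα = 739·sin43.6° = 509.6 kN/m
Resisting force R = c·L + N'·tanφ = 5·13.4 + 535.2·tan42.1° = 67.0 + 483.6 = 550.6 kN/m
FS = R / T = 550.6 / 509.6 = 1.080

FS = 1.08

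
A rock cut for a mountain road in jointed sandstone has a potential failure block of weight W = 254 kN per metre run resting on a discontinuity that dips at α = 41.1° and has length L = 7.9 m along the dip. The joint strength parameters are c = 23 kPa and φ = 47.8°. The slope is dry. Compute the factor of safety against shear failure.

FS = 2.35

Resolving the block weight along and normal to the plane and applying the Mohr–Coulomb strength on the joint:
N' = W cosα = 254·cos41.1° = 191.4 kN/m
Driving force T = W sinα = 254·sin41.1° = 167.0 kN/m
Resisting force R = c·L + N'·tanφ = 23·7.9 + 191.4·tan47.8° = 181.7 + 211.1 = 392.8 kN/m
FS = R / T = 392.8 / 167.0 = 2.352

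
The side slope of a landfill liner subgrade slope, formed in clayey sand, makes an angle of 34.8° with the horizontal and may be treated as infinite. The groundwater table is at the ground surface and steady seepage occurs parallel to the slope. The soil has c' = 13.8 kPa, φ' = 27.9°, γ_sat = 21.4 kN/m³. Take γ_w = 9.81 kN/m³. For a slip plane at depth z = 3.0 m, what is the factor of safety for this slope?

FS = 0.87

With seepage parallel to the slope and the water table at the surface, the effective normal stress on the slip plane uses the buoyant unit weight γ' = γ_sat − γ_w while the driving shear stress uses γ_sat:
FS = [c' + γ' z cos²β tanφ'] / [γ_sat z sinβ cosβ]
γ' = 21.4 − 9.81 = 11.59 kN/m³
Numerator = 13.8 + 11.59·3.0·cos²34.8°·tan27.9° = 13.8 + 11.59·3.0·0.6743·0.5295 = 26.213 kPa
Denominator = 21.4·3.0·sin34.8°·cos34.8° = 21.4·3.0·0.5707·0.8211 = 30.087 kPa
FS = 26.213 / 30.087 = 0.871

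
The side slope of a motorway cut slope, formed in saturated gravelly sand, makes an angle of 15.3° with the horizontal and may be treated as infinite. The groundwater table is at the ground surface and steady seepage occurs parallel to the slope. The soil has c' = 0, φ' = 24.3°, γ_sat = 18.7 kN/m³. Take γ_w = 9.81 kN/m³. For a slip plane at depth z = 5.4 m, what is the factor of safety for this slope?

FS = 0.78

With seepage parallel to the slope and the water table at the surface, the effective normal stress on the slip plane uses the buoyant unit weight γ' = γ_sat − γ_w while the driving shear stress uses γ_sat:
FS = [c' + γ' z cos²β tanφ'] / [γ_sat z sinβ cosβ]
(For c' = 0 this reduces to FS = (γ'/γ_sat)·tanφ'/tanβ.)
γ' = 18.7 − 9.81 = 8.89 kN/m³
Numerator = 0.0 + 8.89·5.4·cos²15.3°·tan24.3° = 0.0 + 8.89·5.4·0.9304·0.4515 = 20.166 kPa
Denominator = 18.7·5.4·sin15.3°·cos15.3° = 18.7·5.4·0.2639·0.9646 = 25.702 kPa
FS = 20.166 / 25.702 = 0.785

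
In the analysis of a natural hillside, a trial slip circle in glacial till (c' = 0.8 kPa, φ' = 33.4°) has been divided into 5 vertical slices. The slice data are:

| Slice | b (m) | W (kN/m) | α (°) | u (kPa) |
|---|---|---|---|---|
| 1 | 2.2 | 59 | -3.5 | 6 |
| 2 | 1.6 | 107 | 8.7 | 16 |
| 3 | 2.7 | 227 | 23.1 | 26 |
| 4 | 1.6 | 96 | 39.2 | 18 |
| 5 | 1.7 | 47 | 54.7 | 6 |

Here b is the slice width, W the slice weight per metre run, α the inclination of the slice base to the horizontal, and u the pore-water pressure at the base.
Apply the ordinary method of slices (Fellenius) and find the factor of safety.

Ordinary method of slices: FS = Σ[c'·Δl_i + (W_i cosα_i − u_i·Δl_i)·tanφ'] / Σ W_i sinα_i, with Δl_i = b_i / cosα_i.
Slice 1: Δl = 2.2/cos(-3.5°) = 2.204 m; N'_1 = 59·cos(-3.5°) − 6·2.204 = 45.7; c'Δl = 1.76; W sinα = -3.6
Slice 2: Δl = 1.6/cos8.7° = 1.619 m; N'_2 = 107·cos8.7° − 16·1.619 = 79.9; c'Δl = 1.29; W sinα = 16.2
Slice 3: Δl = 2.7/cos23.1° = 2.935 m; N'_3 = 227·cos23.1° − 26·2.935 = 132.5; c'Δl = 2.35; W sinα = 89.1
Slice 4: Δl = 1.6/cos39.2° = 2.065 m; N'_4 = 96·cos39.2° − 18·2.065 = 37.2; c'Δl = 1.65; W sinα = 60.7
Slice 5: Δl = 1.7/cos54.7° = 2.942 m; N'_5 = 47·cos54.7° − 6·2.942 = 9.5; c'Δl = 2.35; W sinα = 38.4
Σc'Δl = 9.4 kN/m; ΣN' = 304.8 kN/m; ΣW sinα = 200.7 kN/m
Resisting = 9.4 + 304.8·tan33.4° = 9.4 + 200.9 = 210.4 kN/m
FS = 210.4 / 200.7 = 1.048

FS = 1.05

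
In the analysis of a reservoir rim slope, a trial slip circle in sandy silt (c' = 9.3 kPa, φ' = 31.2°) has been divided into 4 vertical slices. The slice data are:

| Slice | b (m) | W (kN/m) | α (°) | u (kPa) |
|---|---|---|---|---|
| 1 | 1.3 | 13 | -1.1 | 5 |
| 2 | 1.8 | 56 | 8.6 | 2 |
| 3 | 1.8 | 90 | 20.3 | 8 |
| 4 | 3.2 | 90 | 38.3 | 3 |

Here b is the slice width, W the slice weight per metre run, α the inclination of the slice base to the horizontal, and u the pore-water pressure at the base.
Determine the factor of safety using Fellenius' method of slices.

Ordinary method of slices: FS = Σ[c'·Δl_i + (W_i cosα_i − u_i·Δl_i)·tanφ'] / Σ W_i sinα_i, with Δl_i = b_i / cosα_i.
Slice 1: Δl = 1.3/cos(-1.1°) = 1.300 m; N'_1 = 13·cos(-1.1°) − 5·1.300 = 6.5; c'Δl = 12.09; W sinα = -0.2
Slice 2: Δl = 1.8/cos8.6° = 1.820 m; N'_2 = 56·cos8.6° − 2·1.820 = 51.7; c'Δl = 16.93; W sinα = 8.4
Slice 3: Δl = 1.8/cos20.3° = 1.919 m; N'_3 = 90·cos20.3° − 8·1.919 = 69.1; c'Δl = 17.85; W sinα = 31.2
Slice 4: Δl = 3.2/cos38.3° = 4.078 m; N'_4 = 90·cos38.3° − 3·4.078 = 58.4; c'Δl = 37.92; W sinα = 55.8
Σc'Δl = 84.8 kN/m; ΣN' = 185.7 kN/m; ΣW sinα = 95.1 kN/m
Resisting = 84.8 + 185.7·tan31.2° = 84.8 + 112.5 = 197.2 kN/m
FS = 197.2 / 95.1 = 2.073

FS = 2.07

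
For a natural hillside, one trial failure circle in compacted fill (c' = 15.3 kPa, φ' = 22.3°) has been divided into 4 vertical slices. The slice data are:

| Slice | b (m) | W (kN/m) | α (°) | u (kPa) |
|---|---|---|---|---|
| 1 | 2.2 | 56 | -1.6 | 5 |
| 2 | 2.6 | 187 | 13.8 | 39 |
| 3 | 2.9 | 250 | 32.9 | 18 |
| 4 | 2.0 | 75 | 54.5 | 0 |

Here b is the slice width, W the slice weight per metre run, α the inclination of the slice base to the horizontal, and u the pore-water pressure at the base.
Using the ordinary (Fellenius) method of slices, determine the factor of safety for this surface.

FS = 1.29

Ordinary method of slices: FS = Σ[c'·Δl_i + (W_i cosα_i − u_i·Δl_i)·tanφ'] / Σ W_i sinα_i, with Δl_i = b_i / cosα_i.
Slice 1: Δl = 2.2/cos(-1.6°) = 2.201 m; N'_1 = 56·cos(-1.6°) − 5·2.201 = 45.0; c'Δl = 33.67; W sinα = -1.6
Slice 2: Δl = 2.6/cos13.8° = 2.677 m; N'_2 = 187·cos13.8° − 39·2.677 = 77.2; c'Δl = 40.96; W sinα = 44.6
Slice 3: Δl = 2.9/cos32.9° = 3.454 m; N'_3 = 250·cos32.9° − 18·3.454 = 147.7; c'Δl = 52.85; W sinα = 135.8
Slice 4: Δl = 2.0/cos54.5° = 3.444 m; N'_4 = 75·cos54.5° − 0·3.444 = 43.6; c'Δl = 52.69; W sinα = 61.1
Σc'Δl = 180.2 kN/m; ΣN' = 313.4 kN/m; ΣW sinα = 239.9 kN/m
Resisting = 180.2 + 313.4·tan22.3° = 180.2 + 128.6 = 308.7 kN/m
FS = 308.7 / 239.9 = 1.287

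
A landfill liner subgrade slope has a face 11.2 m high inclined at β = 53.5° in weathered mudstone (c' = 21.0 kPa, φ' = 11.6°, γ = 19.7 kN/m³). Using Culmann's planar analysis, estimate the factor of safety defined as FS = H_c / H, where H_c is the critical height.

FS = 1.17

H_c = (4c'/γ) · sinβ cosφ' / [1 − cos(β − φ')]
    = (4·21.0/19.7) · sin53.5°·cos11.6° / [1 − cos41.9°]
    = 4.264 · 0.7874 / 0.2557 = 13.13 m
FS = H_c / H = 13.13 / 11.2 = 1.172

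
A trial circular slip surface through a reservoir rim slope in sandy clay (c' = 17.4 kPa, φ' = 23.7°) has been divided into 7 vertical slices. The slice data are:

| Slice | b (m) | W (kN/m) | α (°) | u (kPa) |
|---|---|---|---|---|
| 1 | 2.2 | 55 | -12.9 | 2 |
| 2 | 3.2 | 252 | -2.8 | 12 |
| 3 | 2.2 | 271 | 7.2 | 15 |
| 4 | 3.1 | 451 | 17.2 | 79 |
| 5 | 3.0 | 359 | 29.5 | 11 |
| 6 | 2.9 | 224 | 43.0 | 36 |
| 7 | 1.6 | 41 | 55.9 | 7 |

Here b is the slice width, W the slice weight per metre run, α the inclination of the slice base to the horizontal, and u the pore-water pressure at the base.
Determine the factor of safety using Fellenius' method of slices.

Ordinary method of slices: FS = Σ[c'·Δl_i + (W_i cosα_i − u_i·Δl_i)·tanφ'] / Σ W_i sinα_i, with Δl_i = b_i / cosα_i.
Slice 1: Δl = 2.2/cos(-12.9°) = 2.257 m; N'_1 = 55·cos(-12.9°) − 2·2.257 = 49.1; c'Δl = 39.27; W sinα = -12.3
Slice 2: Δl = 3.2/cos(-2.8°) = 3.204 m; N'_2 = 252·cos(-2.8°) − 12·3.204 = 213.3; c'Δl = 55.75; W sinα = -12.3
Slice 3: Δl = 2.2/cos7.2° = 2.217 m; N'_3 = 271·cos7.2° − 15·2.217 = 235.6; c'Δl = 38.58; W sinα = 34.0
Slice 4: Δl = 3.1/cos17.2° = 3.245 m; N'_4 = 451·cos17.2° − 79·3.245 = 174.5; c'Δl = 56.47; W sinα = 133.4
Slice 5: Δl = 3.0/cos29.5° = 3.447 m; N'_5 = 359·cos29.5° − 11·3.447 = 274.5; c'Δl = 59.98; W sinα = 176.8
Slice 6: Δl = 2.9/cos43.0° = 3.965 m; N'_6 = 224·cos43.0° − 36·3.965 = 21.1; c'Δl = 69.00; W sinα = 152.8
Slice 7: Δl = 1.6/cos55.9° = 2.854 m; N'_7 = 41·cos55.9° − 7·2.854 = 3.0; c'Δl = 49.66; W sinα = 34.0
Σc'Δl = 368.7 kN/m; ΣN' = 971.0 kN/m; ΣW sinα = 506.2 kN/m
Resisting = 368.7 + 971.0·tan23.7° = 368.7 + 426.3 = 795.0 kN/m
FS = 795.0 / 506.2 = 1.570

FS = 1.57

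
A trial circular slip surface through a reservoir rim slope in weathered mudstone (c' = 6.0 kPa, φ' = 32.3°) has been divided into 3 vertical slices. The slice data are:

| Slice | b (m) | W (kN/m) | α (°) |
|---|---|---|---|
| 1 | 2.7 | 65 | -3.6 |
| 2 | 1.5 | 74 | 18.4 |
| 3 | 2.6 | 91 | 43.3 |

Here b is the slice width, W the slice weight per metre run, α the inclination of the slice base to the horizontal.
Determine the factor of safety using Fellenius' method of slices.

Ordinary method of slices: FS = Σ[c'·Δl_i + (W_i cosα_i)·tanφ'] / Σ W_i sinα_i, with Δl_i = b_i / cosα_i.
Slice 1: Δl = 2.7/cos(-3.6°) = 2.705 m; N'_1 = 65·cos(-3.6°) = 64.9; c'Δl = 16.23; W sinα = -4.1
Slice 2: Δl = 1.5/cos18.4° = 1.581 m; N'_2 = 74·cos18.4° = 70.2; c'Δl = 9.48; W sinα = 23.4
Slice 3: Δl = 2.6/cos43.3° = 3.573 m; N'_3 = 91·cos43.3° = 66.2; c'Δl = 21.44; W sinα = 62.4
Σc'Δl = 47.2 kN/m; ΣN' = 201.3 kN/m; ΣW sinα = 81.7 kN/m
Resisting = 47.2 + 201.3·tan32.3° = 47.2 + 127.3 = 174.4 kN/m
FS = 174.4 / 81.7 = 2.135

FS = 2.14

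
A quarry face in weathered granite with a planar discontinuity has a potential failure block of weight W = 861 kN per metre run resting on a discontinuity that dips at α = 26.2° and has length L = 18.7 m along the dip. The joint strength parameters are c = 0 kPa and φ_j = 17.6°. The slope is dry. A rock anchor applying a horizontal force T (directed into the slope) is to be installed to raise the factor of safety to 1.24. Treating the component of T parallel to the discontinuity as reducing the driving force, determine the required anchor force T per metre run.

T = 181 kN/m

Resolving forces along and normal to the sliding plane, with the horizontal anchor force T adding T·sinα to the effective normal force and T·cosα acting up the plane against the driving force:
FS = [cL + (W cosα + T sinα) tanφ_j] / [W sinα − T cosα]
Without the anchor: N' = 772.5 kN/m, driving T_d = 380.1 kN/m, resisting R = 0·18.7 + 772.5·tan17.6° = 245.1 kN/m, FS = 0.64.
Setting FS = 1.24 and solving for T:
1.24·(380.1 − T cos26.2°) = 245.1 + T sin26.2°·tan17.6°
T·(sin26.2°·tan17.6° + 1.24·cos26.2°) = 1.24·380.1 − 245.1
T·(0.4415·0.3172 + 1.24·0.8973) = 471.4 − 245.1 = 226.3
T·1.2527 = 226.3
T = 180.7 kN/m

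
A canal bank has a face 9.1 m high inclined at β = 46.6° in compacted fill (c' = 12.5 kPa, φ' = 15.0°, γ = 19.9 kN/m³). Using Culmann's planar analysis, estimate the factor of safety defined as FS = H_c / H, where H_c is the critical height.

FS = 1.31

H_c = (4c'/γ) · sinβ cosφ' / [1 − cos(β − φ')]
    = (4·12.5/19.9) · sin46.6°·cos15.0° / [1 − cos31.6°]
    = 2.513 · 0.7018 / 0.1483 = 11.89 m
FS = H_c / H = 11.89 / 9.1 = 1.307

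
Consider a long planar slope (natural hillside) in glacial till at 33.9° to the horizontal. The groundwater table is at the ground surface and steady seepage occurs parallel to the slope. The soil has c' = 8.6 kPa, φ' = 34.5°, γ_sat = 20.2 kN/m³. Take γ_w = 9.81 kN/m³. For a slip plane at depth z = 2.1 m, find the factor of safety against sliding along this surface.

FS = 0.96

With seepage parallel to the slope and the water table at the surface, the effective normal stress on the slip plane uses the buoyant unit weight γ' = γ_sat − γ_w while the driving shear stress uses γ_sat:
FS = [c' + γ' z cos²β tanφ'] / [γ_sat z sinβ cosβ]
γ' = 20.2 − 9.81 = 10.39 kN/m³
Numerator = 8.6 + 10.39·2.1·cos²33.9°·tan34.5° = 8.6 + 10.39·2.1·0.6889·0.6873 = 18.931 kPa
Denominator = 20.2·2.1·sin33.9°·cos33.9° = 20.2·2.1·0.5577·0.8300 = 19.638 kPa
FS = 18.931 / 19.638 = 0.964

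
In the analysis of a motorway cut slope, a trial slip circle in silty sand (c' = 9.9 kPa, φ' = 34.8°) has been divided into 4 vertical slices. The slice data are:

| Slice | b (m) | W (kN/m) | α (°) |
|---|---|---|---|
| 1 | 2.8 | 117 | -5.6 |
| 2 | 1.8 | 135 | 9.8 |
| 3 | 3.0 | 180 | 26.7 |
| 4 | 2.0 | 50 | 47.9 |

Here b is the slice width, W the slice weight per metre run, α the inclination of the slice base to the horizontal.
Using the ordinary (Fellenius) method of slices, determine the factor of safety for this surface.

FS = 3.22

Ordinary method of slices: FS = Σ[c'·Δl_i + (W_i cosα_i)·tanφ'] / Σ W_i sinα_i, with Δl_i = b_i / cosα_i.
Slice 1: Δl = 2.8/cos(-5.6°) = 2.813 m; N'_1 = 117·cos(-5.6°) = 116.4; c'Δl = 27.85; W sinα = -11.4
Slice 2: Δl = 1.8/cos9.8° = 1.827 m; N'_2 = 135·cos9.8° = 133.0; c'Δl = 18.08; W sinα = 23.0
Slice 3: Δl = 3.0/cos26.7° = 3.358 m; N'_3 = 180·cos26.7° = 160.8; c'Δl = 33.24; W sinα = 80.9
Slice 4: Δl = 2.0/cos47.9° = 2.983 m; N'_4 = 50·cos47.9° = 33.5; c'Δl = 29.53; W sinα = 37.1
Σc'Δl = 108.7 kN/m; ΣN' = 443.8 kN/m; ΣW sinα = 129.5 kN/m
Resisting = 108.7 + 443.8·tan34.8° = 108.7 + 308.4 = 417.2 kN/m
FS = 417.2 / 129.5 = 3.220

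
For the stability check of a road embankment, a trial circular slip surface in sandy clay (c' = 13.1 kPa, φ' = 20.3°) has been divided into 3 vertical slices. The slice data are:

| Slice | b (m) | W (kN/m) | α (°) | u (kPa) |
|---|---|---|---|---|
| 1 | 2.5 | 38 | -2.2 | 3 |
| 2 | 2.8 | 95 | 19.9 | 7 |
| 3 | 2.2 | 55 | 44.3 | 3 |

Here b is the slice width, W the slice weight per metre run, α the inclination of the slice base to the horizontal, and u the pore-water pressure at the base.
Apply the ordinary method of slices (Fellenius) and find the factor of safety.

Ordinary method of slices: FS = Σ[c'·Δl_i + (W_i cosα_i − u_i·Δl_i)·tanφ'] / Σ W_i sinα_i, with Δl_i = b_i / cosα_i.
Slice 1: Δl = 2.5/cos(-2.2°) = 2.502 m; N'_1 = 38·cos(-2.2°) − 3·2.502 = 30.5; c'Δl = 32.77; W sinα = -1.5
Slice 2: Δl = 2.8/cos19.9° = 2.978 m; N'_2 = 95·cos19.9° − 7·2.978 = 68.5; c'Δl = 39.01; W sinα = 32.3
Slice 3: Δl = 2.2/cos44.3° = 3.074 m; N'_3 = 55·cos44.3° − 3·3.074 = 30.1; c'Δl = 40.27; W sinα = 38.4
Σc'Δl = 112.1 kN/m; ΣN' = 129.1 kN/m; ΣW sinα = 69.3 kN/m
Resisting = 112.1 + 129.1·tan20.3° = 112.1 + 47.8 = 159.8 kN/m
FS = 159.8 / 69.3 = 2.306

FS = 2.31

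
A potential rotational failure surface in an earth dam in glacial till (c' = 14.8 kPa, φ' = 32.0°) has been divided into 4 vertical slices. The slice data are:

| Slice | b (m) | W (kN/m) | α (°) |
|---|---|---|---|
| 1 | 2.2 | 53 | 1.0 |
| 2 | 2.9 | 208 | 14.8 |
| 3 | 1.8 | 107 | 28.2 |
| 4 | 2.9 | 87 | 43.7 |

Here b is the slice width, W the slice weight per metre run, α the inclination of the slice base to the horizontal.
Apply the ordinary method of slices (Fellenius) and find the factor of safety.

FS = 2.57

Ordinary method of slices: FS = Σ[c'·Δl_i + (W_i cosα_i)·tanφ'] / Σ W_i sinα_i, with Δl_i = b_i / cosα_i.
Slice 1: Δl = 2.2/cos1.0° = 2.200 m; N'_1 = 53·cos1.0° = 53.0; c'Δl = 32.56; W sinα = 0.9
Slice 2: Δl = 2.9/cos14.8° = 3.000 m; N'_2 = 208·cos14.8° = 201.1; c'Δl = 44.39; W sinα = 53.1
Slice 3: Δl = 1.8/cos28.2° = 2.042 m; N'_3 = 107·cos28.2° = 94.3; c'Δl = 30.23; W sinα = 50.6
Slice 4: Δl = 2.9/cos43.7° = 4.011 m; N'_4 = 87·cos43.7° = 62.9; c'Δl = 59.37; W sinα = 60.1
Σc'Δl = 166.6 kN/m; ΣN' = 411.3 kN/m; ΣW sinα = 164.7 kN/m
Resisting = 166.6 + 411.3·tan32.0° = 166.6 + 257.0 = 423.6 kN/m
FS = 423.6 / 164.7 = 2.571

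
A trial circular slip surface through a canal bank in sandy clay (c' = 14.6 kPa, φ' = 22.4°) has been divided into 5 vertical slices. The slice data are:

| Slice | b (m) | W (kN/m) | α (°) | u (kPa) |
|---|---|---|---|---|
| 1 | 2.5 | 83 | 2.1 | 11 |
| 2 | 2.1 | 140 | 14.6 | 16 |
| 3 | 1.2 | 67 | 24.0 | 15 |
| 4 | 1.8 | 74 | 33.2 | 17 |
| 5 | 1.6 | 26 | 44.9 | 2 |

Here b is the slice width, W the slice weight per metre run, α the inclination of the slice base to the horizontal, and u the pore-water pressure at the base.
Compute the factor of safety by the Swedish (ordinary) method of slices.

FS = 2.00

Ordinary method of slices: FS = Σ[c'·Δl_i + (W_i cosα_i − u_i·Δl_i)·tanφ'] / Σ W_i sinα_i, with Δl_i = b_i / cosα_i.
Slice 1: Δl = 2.5/cos2.1° = 2.502 m; N'_1 = 83·cos2.1° − 11·2.502 = 55.4; c'Δl = 36.52; W sinα = 3.0
Slice 2: Δl = 2.1/cos14.6° = 2.170 m; N'_2 = 140·cos14.6° − 16·2.170 = 100.8; c'Δl = 31.68; W sinα = 35.3
Slice 3: Δl = 1.2/cos24.0° = 1.314 m; N'_3 = 67·cos24.0° − 15·1.314 = 41.5; c'Δl = 19.18; W sinα = 27.3
Slice 4: Δl = 1.8/cos33.2° = 2.151 m; N'_4 = 74·cos33.2° − 17·2.151 = 25.4; c'Δl = 31.41; W sinα = 40.5
Slice 5: Δl = 1.6/cos44.9° = 2.259 m; N'_5 = 26·cos44.9° − 2·2.259 = 13.9; c'Δl = 32.98; W sinα = 18.4
Σc'Δl = 151.8 kN/m; ΣN' = 236.9 kN/m; ΣW sinα = 124.5 kN/m
Resisting = 151.8 + 236.9·tan22.4° = 151.8 + 97.7 = 249.4 kN/m
FS = 249.4 / 124.5 = 2.004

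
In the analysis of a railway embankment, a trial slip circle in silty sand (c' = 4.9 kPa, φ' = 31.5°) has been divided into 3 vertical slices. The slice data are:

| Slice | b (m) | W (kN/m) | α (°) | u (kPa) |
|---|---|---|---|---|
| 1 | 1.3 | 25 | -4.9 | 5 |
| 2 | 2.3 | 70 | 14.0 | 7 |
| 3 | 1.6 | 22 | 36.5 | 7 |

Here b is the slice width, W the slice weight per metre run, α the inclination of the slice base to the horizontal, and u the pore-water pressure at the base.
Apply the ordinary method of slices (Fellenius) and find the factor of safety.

Ordinary method of slices: FS = Σ[c'·Δl_i + (W_i cosα_i − u_i·Δl_i)·tanφ'] / Σ W_i sinα_i, with Δl_i = b_i / cosα_i.
Slice 1: Δl = 1.3/cos(-4.9°) = 1.305 m; N'_1 = 25·cos(-4.9°) − 5·1.305 = 18.4; c'Δl = 6.39; W sinα = -2.1
Slice 2: Δl = 2.3/cos14.0° = 2.370 m; N'_2 = 70·cos14.0° − 7·2.370 = 51.3; c'Δl = 11.62; W sinα = 16.9
Slice 3: Δl = 1.6/cos36.5° = 1.990 m; N'_3 = 22·cos36.5° − 7·1.990 = 3.8; c'Δl = 9.75; W sinα = 13.1
Σc'Δl = 27.8 kN/m; ΣN' = 73.5 kN/m; ΣW sinα = 27.9 kN/m
Resisting = 27.8 + 73.5·tan31.5° = 27.8 + 45.0 = 72.8 kN/m
FS = 72.8 / 27.9 = 2.610

FS = 2.61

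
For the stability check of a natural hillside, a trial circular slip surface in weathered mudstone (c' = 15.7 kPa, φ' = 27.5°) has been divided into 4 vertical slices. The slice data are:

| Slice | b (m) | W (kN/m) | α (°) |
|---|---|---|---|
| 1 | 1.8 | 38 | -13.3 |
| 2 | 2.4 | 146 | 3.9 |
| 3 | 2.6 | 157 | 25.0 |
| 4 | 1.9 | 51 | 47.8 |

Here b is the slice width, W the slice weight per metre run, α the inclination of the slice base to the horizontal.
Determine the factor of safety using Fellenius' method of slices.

Ordinary method of slices: FS = Σ[c'·Δl_i + (W_i cosα_i)·tanφ'] / Σ W_i sinα_i, with Δl_i = b_i / cosα_i.
Slice 1: Δl = 1.8/cos(-13.3°) = 1.850 m; N'_1 = 38·cos(-13.3°) = 37.0; c'Δl = 29.04; W sinα = -8.7
Slice 2: Δl = 2.4/cos3.9° = 2.406 m; N'_2 = 146·cos3.9° = 145.7; c'Δl = 37.77; W sinα = 9.9
Slice 3: Δl = 2.6/cos25.0° = 2.869 m; N'_3 = 157·cos25.0° = 142.3; c'Δl = 45.04; W sinα = 66.4
Slice 4: Δl = 1.9/cos47.8° = 2.829 m; N'_4 = 51·cos47.8° = 34.3; c'Δl = 44.41; W sinα = 37.8
Σc'Δl = 156.3 kN/m; ΣN' = 359.2 kN/m; ΣW sinα = 105.3 kN/m
Resisting = 156.3 + 359.2·tan27.5° = 156.3 + 187.0 = 343.2 kN/m
FS = 343.2 / 105.3 = 3.259

FS = 3.26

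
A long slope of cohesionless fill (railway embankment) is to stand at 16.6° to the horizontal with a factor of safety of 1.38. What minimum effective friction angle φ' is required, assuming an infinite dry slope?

φ' = 22.4°

FS = tanφ'/tanβ ⇒ tanφ' = FS · tanβ = 1.38 · tan16.6° = 0.4114
φ' = arctan(0.4114) = 22.36°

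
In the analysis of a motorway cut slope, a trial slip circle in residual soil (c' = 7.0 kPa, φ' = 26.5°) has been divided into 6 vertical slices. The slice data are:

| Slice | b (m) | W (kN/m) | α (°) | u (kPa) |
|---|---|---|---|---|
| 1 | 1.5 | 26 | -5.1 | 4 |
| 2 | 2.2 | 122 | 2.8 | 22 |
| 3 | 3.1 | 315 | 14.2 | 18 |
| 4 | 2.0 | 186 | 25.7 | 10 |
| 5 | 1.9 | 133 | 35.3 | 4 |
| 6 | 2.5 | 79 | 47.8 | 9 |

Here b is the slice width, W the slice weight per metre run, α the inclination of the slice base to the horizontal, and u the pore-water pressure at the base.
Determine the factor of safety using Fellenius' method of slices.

Ordinary method of slices: FS = Σ[c'·Δl_i + (W_i cosα_i − u_i·Δl_i)·tanφ'] / Σ W_i sinα_i, with Δl_i = b_i / cosα_i.
Slice 1: Δl = 1.5/cos(-5.1°) = 1.506 m; N'_1 = 26·cos(-5.1°) − 4·1.506 = 19.9; c'Δl = 10.54; W sinα = -2.3
Slice 2: Δl = 2.2/cos2.8° = 2.203 m; N'_2 = 122·cos2.8° − 22·2.203 = 73.4; c'Δl = 15.42; W sinα = 6.0
Slice 3: Δl = 3.1/cos14.2° = 3.198 m; N'_3 = 315·cos14.2° − 18·3.198 = 247.8; c'Δl = 22.38; W sinα = 77.3
Slice 4: Δl = 2.0/cos25.7° = 2.220 m; N'_4 = 186·cos25.7° − 10·2.220 = 145.4; c'Δl = 15.54; W sinα = 80.7
Slice 5: Δl = 1.9/cos35.3° = 2.328 m; N'_5 = 133·cos35.3° − 4·2.328 = 99.2; c'Δl = 16.30; W sinα = 76.9
Slice 6: Δl = 2.5/cos47.8° = 3.722 m; N'_6 = 79·cos47.8° − 9·3.722 = 19.6; c'Δl = 26.05; W sinα = 58.5
Σc'Δl = 106.2 kN/m; ΣN' = 605.3 kN/m; ΣW sinα = 297.0 kN/m
Resisting = 106.2 + 605.3·tan26.5° = 106.2 + 301.8 = 408.0 kN/m
FS = 408.0 / 297.0 = 1.374

FS = 1.37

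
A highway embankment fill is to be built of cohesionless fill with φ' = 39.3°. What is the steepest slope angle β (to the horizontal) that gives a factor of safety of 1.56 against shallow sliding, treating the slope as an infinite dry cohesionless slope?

For an infinite dry cohesionless slope FS = tanφ'/tanβ, so tanβ = tanφ' / FS.
tanβ = tan39.3° / 1.56 = 0.8185 / 1.56 = 0.5247
β = arctan(0.5247) = 27.68°

β = 27.7°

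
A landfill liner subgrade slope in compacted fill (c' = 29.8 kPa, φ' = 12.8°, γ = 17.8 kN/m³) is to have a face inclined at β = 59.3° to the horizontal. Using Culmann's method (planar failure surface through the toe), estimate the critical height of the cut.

Culmann's analysis gives the critical failure plane at α_cr = (β + φ')/2 = (59.3 + 12.8)/2 = 36.0°, and the critical height
H_c = (4c'/γ) · sinβ cosφ' / [1 − cos(β − φ')]
    = (4·29.8/17.8) · sin59.3°·cos12.8° / [1 − cos(46.5°)]
    = 6.697 · 0.8599·0.9751 / [1 − 0.6884]
    = 6.697 · 0.8385 / 0.3116
    = 18.02 m

H_c = 18.02 m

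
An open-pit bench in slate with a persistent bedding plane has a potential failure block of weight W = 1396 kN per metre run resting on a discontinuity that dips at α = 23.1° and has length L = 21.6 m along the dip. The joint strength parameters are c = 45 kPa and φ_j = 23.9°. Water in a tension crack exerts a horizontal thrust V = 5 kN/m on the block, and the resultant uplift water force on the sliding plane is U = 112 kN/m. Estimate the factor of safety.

FS = 2.70

Resolving the block weight along and normal to the plane and applying the Mohr–Coulomb strength on the joint:
N' = W cosα − U − V sinα = 1396·cos23.1° − 112 − 5·sin23.1° = 1170.1 kN/m
Driving force T = W sinα + V cosα = 1396·sin23.1° + 5·cos23.1° = 552.3 kN/m
Resisting force R = c·L + N'·tanφ_j = 45·21.6 + 1170.1·tan23.9° = 972.0 + 518.5 = 1490.5 kN/m
FS = R / T = 1490.5 / 552.3 = 2.699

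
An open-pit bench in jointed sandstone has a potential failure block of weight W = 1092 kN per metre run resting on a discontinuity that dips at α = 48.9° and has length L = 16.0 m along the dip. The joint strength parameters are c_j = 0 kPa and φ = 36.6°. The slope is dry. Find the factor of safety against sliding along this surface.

FS = 0.65

Resolving the block weight along and normal to the plane and applying the Mohr–Coulomb strength on the joint:
N' = W cosα = 1092·cos48.9° = 717.9 kN/m
Driving force T = W sinα = 1092·sin48.9° = 822.9 kN/m
Resisting force R = c_j·L + N'·tanφ = 0·16.0 + 717.9·tan36.6° = 0.0 + 533.1 = 533.1 kN/m
FS = R / T = 533.1 / 822.9 = 0.648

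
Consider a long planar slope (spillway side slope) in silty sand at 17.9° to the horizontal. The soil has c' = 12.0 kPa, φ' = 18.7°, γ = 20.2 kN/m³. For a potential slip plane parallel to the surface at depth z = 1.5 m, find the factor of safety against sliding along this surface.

For an infinite slope with a slip plane parallel to the surface (no pore pressure): FS = [c' + γz cos²β tanφ'] / [γz sinβ cosβ].
γz = 20.2·1.5 = 30.30 kN/m²
Numerator = 12.0 + 30.30·cos²17.9°·tan18.7° = 12.0 + 30.30·0.9055·0.3385 = 21.287 kPa
Denominator = 30.30·sin17.9°·cos17.9° = 30.30·0.3074·0.9516 = 8.862 kPa
FS = 21.287 / 8.862 = 2.402

FS = 2.40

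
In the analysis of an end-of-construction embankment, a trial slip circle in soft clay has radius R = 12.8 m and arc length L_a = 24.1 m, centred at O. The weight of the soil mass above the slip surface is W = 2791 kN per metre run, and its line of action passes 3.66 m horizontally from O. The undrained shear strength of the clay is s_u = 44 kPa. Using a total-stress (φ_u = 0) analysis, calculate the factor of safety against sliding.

FS = 1.33

Taking moments about the centre O, the resisting moment is provided by the undrained shear strength acting along the arc:
M_R = s_u·L_a·R = 44·24.10·12.8 = 13573.1 kN·m/m
M_D = W·d = 2791·3.66 = 10215.1 kN·m/m
FS = M_R / M_D = 13573.1 / 10215.1 = 1.329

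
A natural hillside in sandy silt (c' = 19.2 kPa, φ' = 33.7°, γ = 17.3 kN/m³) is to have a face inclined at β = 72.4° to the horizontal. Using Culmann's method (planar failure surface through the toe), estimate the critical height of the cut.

H_c = 16.03 m

Culmann's analysis gives the critical failure plane at α_cr = (β + φ')/2 = (72.4 + 33.7)/2 = 53.1°, and the critical height
H_c = (4c'/γ) · sinβ cosφ' / [1 − cos(β − φ')]
    = (4·19.2/17.3) · sin72.4°·cos33.7° / [1 − cos(38.7°)]
    = 4.439 · 0.9532·0.8320 / [1 − 0.7804]
    = 4.439 · 0.7930 / 0.2196
    = 16.03 m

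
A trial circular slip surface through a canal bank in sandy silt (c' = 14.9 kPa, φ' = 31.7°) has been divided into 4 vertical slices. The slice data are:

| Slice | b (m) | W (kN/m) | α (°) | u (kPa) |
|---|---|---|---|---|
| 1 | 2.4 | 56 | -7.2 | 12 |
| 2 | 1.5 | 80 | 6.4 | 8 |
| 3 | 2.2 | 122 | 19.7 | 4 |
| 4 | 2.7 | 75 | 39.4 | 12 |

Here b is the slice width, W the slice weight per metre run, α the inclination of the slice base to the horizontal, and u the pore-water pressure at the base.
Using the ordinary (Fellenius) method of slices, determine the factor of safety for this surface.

FS = 3.07

Ordinary method of slices: FS = Σ[c'·Δl_i + (W_i cosα_i − u_i·Δl_i)·tanφ'] / Σ W_i sinα_i, with Δl_i = b_i / cosα_i.
Slice 1: Δl = 2.4/cos(-7.2°) = 2.419 m; N'_1 = 56·cos(-7.2°) − 12·2.419 = 26.5; c'Δl = 36.04; W sinα = -7.0
Slice 2: Δl = 1.5/cos6.4° = 1.509 m; N'_2 = 80·cos6.4° − 8·1.509 = 67.4; c'Δl = 22.49; W sinα = 8.9
Slice 3: Δl = 2.2/cos19.7° = 2.337 m; N'_3 = 122·cos19.7° − 4·2.337 = 105.5; c'Δl = 34.82; W sinα = 41.1
Slice 4: Δl = 2.7/cos39.4° = 3.494 m; N'_4 = 75·cos39.4° − 12·3.494 = 16.0; c'Δl = 52.06; W sinα = 47.6
Σc'Δl = 145.4 kN/m; ΣN' = 215.5 kN/m; ΣW sinα = 90.6 kN/m
Resisting = 145.4 + 215.5·tan31.7° = 145.4 + 133.1 = 278.5 kN/m
FS = 278.5 / 90.6 = 3.073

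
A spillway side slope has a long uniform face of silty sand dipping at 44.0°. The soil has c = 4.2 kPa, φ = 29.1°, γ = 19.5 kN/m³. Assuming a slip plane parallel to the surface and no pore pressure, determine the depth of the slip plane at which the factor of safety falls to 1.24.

Setting FS = 1.24 in FS = [c + γz cos²β tanφ] / [γz sinβ cosβ] and solving for z:
z = c / [γ cosβ (FS·sinβ − cosβ·tanφ)]
  = 4.2 / [19.5·cos44.0°·(1.24·sin44.0° − cos44.0°·tan29.1°)]
  = 4.2 / [19.5·0.7193·(1.24·0.6947 − 0.7193·0.5566)]
  = 4.2 / 6.4665 = 0.650 m

z = 0.65 m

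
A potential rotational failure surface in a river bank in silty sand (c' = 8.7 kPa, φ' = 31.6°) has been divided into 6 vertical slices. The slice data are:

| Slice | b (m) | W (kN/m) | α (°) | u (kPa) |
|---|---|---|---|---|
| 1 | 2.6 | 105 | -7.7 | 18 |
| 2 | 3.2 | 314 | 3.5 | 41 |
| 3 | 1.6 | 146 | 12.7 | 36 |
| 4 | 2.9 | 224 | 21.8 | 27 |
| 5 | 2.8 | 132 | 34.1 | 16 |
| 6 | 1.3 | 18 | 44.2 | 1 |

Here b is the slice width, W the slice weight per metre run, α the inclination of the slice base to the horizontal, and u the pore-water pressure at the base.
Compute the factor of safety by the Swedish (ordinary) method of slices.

FS = 2.19

Ordinary method of slices: FS = Σ[c'·Δl_i + (W_i cosα_i − u_i·Δl_i)·tanφ'] / Σ W_i sinα_i, with Δl_i = b_i / cosα_i.
Slice 1: Δl = 2.6/cos(-7.7°) = 2.624 m; N'_1 = 105·cos(-7.7°) − 18·2.624 = 56.8; c'Δl = 22.83; W sinα = -14.1
Slice 2: Δl = 3.2/cos3.5° = 3.206 m; N'_2 = 314·cos3.5° − 41·3.206 = 182.0; c'Δl = 27.89; W sinα = 19.2
Slice 3: Δl = 1.6/cos12.7° = 1.640 m; N'_3 = 146·cos12.7° − 36·1.640 = 83.4; c'Δl = 14.27; W sinα = 32.1
Slice 4: Δl = 2.9/cos21.8° = 3.123 m; N'_4 = 224·cos21.8° − 27·3.123 = 123.6; c'Δl = 27.17; W sinα = 83.2
Slice 5: Δl = 2.8/cos34.1° = 3.381 m; N'_5 = 132·cos34.1° − 16·3.381 = 55.2; c'Δl = 29.42; W sinα = 74.0
Slice 6: Δl = 1.3/cos44.2° = 1.813 m; N'_6 = 18·cos44.2° − 1·1.813 = 11.1; c'Δl = 15.78; W sinα = 12.5
Σc'Δl = 137.4 kN/m; ΣN' = 512.1 kN/m; ΣW sinα = 206.9 kN/m
Resisting = 137.4 + 512.1·tan31.6° = 137.4 + 315.1 = 452.4 kN/m
FS = 452.4 / 206.9 = 2.186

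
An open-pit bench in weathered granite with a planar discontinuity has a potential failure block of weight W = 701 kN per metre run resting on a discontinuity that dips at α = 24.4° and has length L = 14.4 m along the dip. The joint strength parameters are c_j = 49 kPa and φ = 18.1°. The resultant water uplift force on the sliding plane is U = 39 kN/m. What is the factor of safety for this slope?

Resolving the block weight along and normal to the plane and applying the Mohr–Coulomb strength on the joint:
N' = W cosα − U = 701·cos24.4° − 39 = 599.4 kN/m
Driving force T = W sinα = 701·sin24.4° = 289.6 kN/m
Resisting force R = c_j·L + N'·tanφ = 49·14.4 + 599.4·tan18.1° = 705.6 + 195.9 = 901.5 kN/m
FS = R / T = 901.5 / 289.6 = 3.113

FS = 3.11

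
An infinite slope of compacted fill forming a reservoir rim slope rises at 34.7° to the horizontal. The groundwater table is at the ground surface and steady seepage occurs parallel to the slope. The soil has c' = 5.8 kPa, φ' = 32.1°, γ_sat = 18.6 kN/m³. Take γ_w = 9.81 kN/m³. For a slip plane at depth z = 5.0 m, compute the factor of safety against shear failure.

With seepage parallel to the slope and the water table at the surface, the effective normal stress on the slip plane uses the buoyant unit weight γ' = γ_sat − γ_w while the driving shear stress uses γ_sat:
FS = [c' + γ' z cos²β tanφ'] / [γ_sat z sinβ cosβ]
γ' = 18.6 − 9.81 = 8.79 kN/m³
Numerator = 5.8 + 8.79·5.0·cos²34.7°·tan32.1° = 5.8 + 8.79·5.0·0.6759·0.6273 = 24.435 kPa
Denominator = 18.6·5.0·sin34.7°·cos34.7° = 18.6·5.0·0.5693·0.8221 = 43.527 kPa
FS = 24.435 / 43.527 = 0.561

FS = 0.56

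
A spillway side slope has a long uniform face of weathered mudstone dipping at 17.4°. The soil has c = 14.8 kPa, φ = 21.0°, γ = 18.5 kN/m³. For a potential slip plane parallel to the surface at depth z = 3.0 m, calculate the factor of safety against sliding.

FS = 2.16

For an infinite slope with a slip plane parallel to the surface (no pore pressure): FS = [c + γz cos²β tanφ] / [γz sinβ cosβ].
γz = 18.5·3.0 = 55.50 kN/m²
Numerator = 14.8 + 55.50·cos²17.4°·tan21.0° = 14.8 + 55.50·0.9106·0.3839 = 34.199 kPa
Denominator = 55.50·sin17.4°·cos17.4° = 55.50·0.2990·0.9542 = 15.837 kPa
FS = 34.199 / 15.837 = 2.159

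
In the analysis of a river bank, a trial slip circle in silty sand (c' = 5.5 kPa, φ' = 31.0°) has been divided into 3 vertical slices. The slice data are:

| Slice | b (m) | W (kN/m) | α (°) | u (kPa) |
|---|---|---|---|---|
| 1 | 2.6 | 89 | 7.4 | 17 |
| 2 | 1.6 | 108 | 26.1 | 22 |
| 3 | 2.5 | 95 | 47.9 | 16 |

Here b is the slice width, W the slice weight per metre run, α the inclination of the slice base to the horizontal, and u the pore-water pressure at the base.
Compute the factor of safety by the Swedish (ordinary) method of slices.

Ordinary method of slices: FS = Σ[c'·Δl_i + (W_i cosα_i − u_i·Δl_i)·tanφ'] / Σ W_i sinα_i, with Δl_i = b_i / cosα_i.
Slice 1: Δl = 2.6/cos7.4° = 2.622 m; N'_1 = 89·cos7.4° − 17·2.622 = 43.7; c'Δl = 14.42; W sinα = 11.5
Slice 2: Δl = 1.6/cos26.1° = 1.782 m; N'_2 = 108·cos26.1° − 22·1.782 = 57.8; c'Δl = 9.80; W sinα = 47.5
Slice 3: Δl = 2.5/cos47.9° = 3.729 m; N'_3 = 95·cos47.9° − 16·3.729 = 4.0; c'Δl = 20.51; W sinα = 70.5
Σc'Δl = 44.7 kN/m; ΣN' = 105.5 kN/m; ΣW sinα = 129.5 kN/m
Resisting = 44.7 + 105.5·tan31.0° = 44.7 + 63.4 = 108.1 kN/m
FS = 108.1 / 129.5 = 0.835

FS = 0.84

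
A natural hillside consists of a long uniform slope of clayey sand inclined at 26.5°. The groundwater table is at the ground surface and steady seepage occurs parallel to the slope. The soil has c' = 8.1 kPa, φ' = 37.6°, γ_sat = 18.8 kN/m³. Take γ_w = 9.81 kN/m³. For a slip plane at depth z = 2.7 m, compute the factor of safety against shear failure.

With seepage parallel to the slope and the water table at the surface, the effective normal stress on the slip plane uses the buoyant unit weight γ' = γ_sat − γ_w while the driving shear stress uses γ_sat:
FS = [c' + γ' z cos²β tanφ'] / [γ_sat z sinβ cosβ]
γ' = 18.8 − 9.81 = 8.99 kN/m³
Numerator = 8.1 + 8.99·2.7·cos²26.5°·tan37.6° = 8.1 + 8.99·2.7·0.8009·0.7701 = 23.071 kPa
Denominator = 18.8·2.7·sin26.5°·cos26.5° = 18.8·2.7·0.4462·0.8949 = 20.269 kPa
FS = 23.071 / 20.269 = 1.138

FS = 1.14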